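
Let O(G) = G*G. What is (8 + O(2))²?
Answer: 144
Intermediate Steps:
O(G) = G²
(8 + O(2))² = (8 + 2²)² = (8 + 4)² = 12² = 144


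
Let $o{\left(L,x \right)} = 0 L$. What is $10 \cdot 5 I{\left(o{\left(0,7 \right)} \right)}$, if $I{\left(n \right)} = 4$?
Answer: $200$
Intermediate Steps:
$o{\left(L,x \right)} = 0$
$10 \cdot 5 I{\left(o{\left(0,7 \right)} \right)} = 10 \cdot 5 \cdot 4 = 50 \cdot 4 = 200$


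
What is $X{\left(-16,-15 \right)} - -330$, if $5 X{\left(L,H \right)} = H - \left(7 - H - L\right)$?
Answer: $\frac{1597}{5} \approx 319.4$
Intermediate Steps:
$X{\left(L,H \right)} = - \frac{7}{5} + \frac{L}{5} + \frac{2 H}{5}$ ($X{\left(L,H \right)} = \frac{H - \left(7 - H - L\right)}{5} = \frac{H + \left(-7 + H + L\right)}{5} = \frac{-7 + L + 2 H}{5} = - \frac{7}{5} + \frac{L}{5} + \frac{2 H}{5}$)
$X{\left(-16,-15 \right)} - -330 = \left(- \frac{7}{5} + \frac{1}{5} \left(-16\right) + \frac{2}{5} \left(-15\right)\right) - -330 = \left(- \frac{7}{5} - \frac{16}{5} - 6\right) + 330 = - \frac{53}{5} + 330 = \frac{1597}{5}$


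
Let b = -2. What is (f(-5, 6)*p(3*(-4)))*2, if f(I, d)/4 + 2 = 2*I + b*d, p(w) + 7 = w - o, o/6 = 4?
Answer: 8256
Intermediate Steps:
o = 24 (o = 6*4 = 24)
p(w) = -31 + w (p(w) = -7 + (w - 1*24) = -7 + (w - 24) = -7 + (-24 + w) = -31 + w)
f(I, d) = -8 - 8*d + 8*I (f(I, d) = -8 + 4*(2*I - 2*d) = -8 + 4*(-2*d + 2*I) = -8 + (-8*d + 8*I) = -8 - 8*d + 8*I)
(f(-5, 6)*p(3*(-4)))*2 = ((-8 - 8*6 + 8*(-5))*(-31 + 3*(-4)))*2 = ((-8 - 48 - 40)*(-31 - 12))*2 = -96*(-43)*2 = 4128*2 = 8256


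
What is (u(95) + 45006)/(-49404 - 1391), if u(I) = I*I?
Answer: -54031/50795 ≈ -1.0637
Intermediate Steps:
u(I) = I²
(u(95) + 45006)/(-49404 - 1391) = (95² + 45006)/(-49404 - 1391) = (9025 + 45006)/(-50795) = 54031*(-1/50795) = -54031/50795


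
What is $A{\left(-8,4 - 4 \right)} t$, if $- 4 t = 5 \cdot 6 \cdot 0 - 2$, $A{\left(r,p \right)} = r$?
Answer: $-4$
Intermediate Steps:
$t = \frac{1}{2}$ ($t = - \frac{5 \cdot 6 \cdot 0 - 2}{4} = - \frac{5 \cdot 0 - 2}{4} = - \frac{0 - 2}{4} = \left(- \frac{1}{4}\right) \left(-2\right) = \frac{1}{2} \approx 0.5$)
$A{\left(-8,4 - 4 \right)} t = \left(-8\right) \frac{1}{2} = -4$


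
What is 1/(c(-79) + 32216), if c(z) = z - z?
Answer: 1/32216 ≈ 3.1040e-5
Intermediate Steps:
c(z) = 0
1/(c(-79) + 32216) = 1/(0 + 32216) = 1/32216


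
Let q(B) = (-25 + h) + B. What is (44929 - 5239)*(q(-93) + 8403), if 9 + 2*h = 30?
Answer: 329248395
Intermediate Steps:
h = 21/2 (h = -9/2 + (½)*30 = -9/2 + 15 = 21/2 ≈ 10.500)
q(B) = -29/2 + B (q(B) = (-25 + 21/2) + B = -29/2 + B)
(44929 - 5239)*(q(-93) + 8403) = (44929 - 5239)*((-29/2 - 93) + 8403) = 39690*(-215/2 + 8403) = 39690*(16591/2) = 329248395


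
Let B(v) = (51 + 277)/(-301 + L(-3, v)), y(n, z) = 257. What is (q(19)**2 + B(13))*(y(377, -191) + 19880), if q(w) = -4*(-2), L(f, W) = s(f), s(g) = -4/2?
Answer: 383891768/303 ≈ 1.2670e+6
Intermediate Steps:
s(g) = -2 (s(g) = -4*1/2 = -2)
L(f, W) = -2
q(w) = 8
B(v) = -328/303 (B(v) = (51 + 277)/(-301 - 2) = 328/(-303) = 328*(-1/303) = -328/303)
(q(19)**2 + B(13))*(y(377, -191) + 19880) = (8**2 - 328/303)*(257 + 19880) = (64 - 328/303)*20137 = (19064/303)*20137 = 383891768/303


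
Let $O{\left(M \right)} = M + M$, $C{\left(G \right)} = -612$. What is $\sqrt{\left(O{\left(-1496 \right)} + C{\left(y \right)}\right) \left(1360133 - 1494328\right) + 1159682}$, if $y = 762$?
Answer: $\sqrt{484798462} \approx 22018.0$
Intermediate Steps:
$O{\left(M \right)} = 2 M$
$\sqrt{\left(O{\left(-1496 \right)} + C{\left(y \right)}\right) \left(1360133 - 1494328\right) + 1159682} = \sqrt{\left(2 \left(-1496\right) - 612\right) \left(1360133 - 1494328\right) + 1159682} = \sqrt{\left(-2992 - 612\right) \left(-134195\right) + 1159682} = \sqrt{\left(-3604\right) \left(-134195\right) + 1159682} = \sqrt{483638780 + 1159682} = \sqrt{484798462}$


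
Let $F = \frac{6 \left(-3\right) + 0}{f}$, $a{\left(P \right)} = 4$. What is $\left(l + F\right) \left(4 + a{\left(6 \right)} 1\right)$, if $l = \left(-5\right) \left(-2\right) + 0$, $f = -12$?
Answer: $92$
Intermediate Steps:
$l = 10$ ($l = 10 + 0 = 10$)
$F = \frac{3}{2}$ ($F = \frac{6 \left(-3\right) + 0}{-12} = \left(-18 + 0\right) \left(- \frac{1}{12}\right) = \left(-18\right) \left(- \frac{1}{12}\right) = \frac{3}{2} \approx 1.5$)
$\left(l + F\right) \left(4 + a{\left(6 \right)} 1\right) = \left(10 + \frac{3}{2}\right) \left(4 + 4 \cdot 1\right) = \frac{23 \left(4 + 4\right)}{2} = \frac{23}{2} \cdot 8 = 92$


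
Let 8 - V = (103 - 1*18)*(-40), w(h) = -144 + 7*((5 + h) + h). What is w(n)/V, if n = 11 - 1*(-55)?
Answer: 815/3408 ≈ 0.23914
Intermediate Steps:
n = 66 (n = 11 + 55 = 66)
w(h) = -109 + 14*h (w(h) = -144 + 7*(5 + 2*h) = -144 + (35 + 14*h) = -109 + 14*h)
V = 3408 (V = 8 - (103 - 1*18)*(-40) = 8 - (103 - 18)*(-40) = 8 - 85*(-40) = 8 - 1*(-3400) = 8 + 3400 = 3408)
w(n)/V = (-109 + 14*66)/3408 = (-109 + 924)*(1/3408) = 815*(1/3408) = 815/3408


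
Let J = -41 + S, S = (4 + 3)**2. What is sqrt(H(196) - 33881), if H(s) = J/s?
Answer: 3*I*sqrt(184463)/7 ≈ 184.07*I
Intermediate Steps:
S = 49 (S = 7**2 = 49)
J = 8 (J = -41 + 49 = 8)
H(s) = 8/s
sqrt(H(196) - 33881) = sqrt(8/196 - 33881) = sqrt(8*(1/196) - 33881) = sqrt(2/49 - 33881) = sqrt(-1660167/49) = 3*I*sqrt(184463)/7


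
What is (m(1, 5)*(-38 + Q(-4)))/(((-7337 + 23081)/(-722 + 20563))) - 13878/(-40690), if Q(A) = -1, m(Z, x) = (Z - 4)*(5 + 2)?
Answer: 110237000457/106770560 ≈ 1032.5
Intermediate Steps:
m(Z, x) = -28 + 7*Z (m(Z, x) = (-4 + Z)*7 = -28 + 7*Z)
(m(1, 5)*(-38 + Q(-4)))/(((-7337 + 23081)/(-722 + 20563))) - 13878/(-40690) = ((-28 + 7*1)*(-38 - 1))/(((-7337 + 23081)/(-722 + 20563))) - 13878/(-40690) = ((-28 + 7)*(-39))/((15744/19841)) - 13878*(-1/40690) = (-21*(-39))/((15744*(1/19841))) + 6939/20345 = 819/(15744/19841) + 6939/20345 = 819*(19841/15744) + 6939/20345 = 5416593/5248 + 6939/20345 = 110237000457/106770560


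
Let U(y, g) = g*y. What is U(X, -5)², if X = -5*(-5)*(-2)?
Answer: 62500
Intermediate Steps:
X = -50 (X = 25*(-2) = -50)
U(X, -5)² = (-5*(-50))² = 250² = 62500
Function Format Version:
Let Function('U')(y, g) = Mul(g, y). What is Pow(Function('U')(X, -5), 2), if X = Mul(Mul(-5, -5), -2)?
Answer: 62500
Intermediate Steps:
X = -50 (X = Mul(25, -2) = -50)
Pow(Function('U')(X, -5), 2) = Pow(Mul(-5, -50), 2) = Pow(250, 2) = 62500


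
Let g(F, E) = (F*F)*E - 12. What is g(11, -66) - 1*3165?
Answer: -11163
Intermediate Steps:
g(F, E) = -12 + E*F**2 (g(F, E) = F**2*E - 12 = E*F**2 - 12 = -12 + E*F**2)
g(11, -66) - 1*3165 = (-12 - 66*11**2) - 1*3165 = (-12 - 66*121) - 3165 = (-12 - 7986) - 3165 = -7998 - 3165 = -11163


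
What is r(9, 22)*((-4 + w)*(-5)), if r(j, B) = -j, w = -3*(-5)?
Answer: 495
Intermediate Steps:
w = 15
r(9, 22)*((-4 + w)*(-5)) = (-1*9)*((-4 + 15)*(-5)) = -99*(-5) = -9*(-55) = 495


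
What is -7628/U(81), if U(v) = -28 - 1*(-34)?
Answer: -3814/3 ≈ -1271.3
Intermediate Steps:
U(v) = 6 (U(v) = -28 + 34 = 6)
-7628/U(81) = -7628/6 = -7628*1/6 = -3814/3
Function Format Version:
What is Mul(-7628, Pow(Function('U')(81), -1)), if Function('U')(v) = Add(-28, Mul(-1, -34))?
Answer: Rational(-3814, 3) ≈ -1271.3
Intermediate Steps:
Function('U')(v) = 6 (Function('U')(v) = Add(-28, 34) = 6)
Mul(-7628, Pow(Function('U')(81), -1)) = Mul(-7628, Pow(6, -1)) = Mul(-7628, Rational(1, 6)) = Rational(-3814, 3)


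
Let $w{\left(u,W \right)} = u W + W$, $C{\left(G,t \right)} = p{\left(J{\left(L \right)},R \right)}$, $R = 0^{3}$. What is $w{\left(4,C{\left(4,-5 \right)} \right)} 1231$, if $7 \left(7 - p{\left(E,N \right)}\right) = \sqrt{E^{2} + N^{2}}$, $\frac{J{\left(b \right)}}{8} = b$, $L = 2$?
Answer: $\frac{203115}{7} \approx 29016.0$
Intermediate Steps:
$J{\left(b \right)} = 8 b$
$R = 0$
$p{\left(E,N \right)} = 7 - \frac{\sqrt{E^{2} + N^{2}}}{7}$
$C{\left(G,t \right)} = \frac{33}{7}$ ($C{\left(G,t \right)} = 7 - \frac{\sqrt{\left(8 \cdot 2\right)^{2} + 0^{2}}}{7} = 7 - \frac{\sqrt{16^{2} + 0}}{7} = 7 - \frac{\sqrt{256 + 0}}{7} = 7 - \frac{\sqrt{256}}{7} = 7 - \frac{16}{7} = \frac{33}{7}$)
$w{\left(u,W \right)} = W + W u$ ($w{\left(u,W \right)} = W u + W = W + W u$)
$w{\left(4,C{\left(4,-5 \right)} \right)} 1231 = \frac{33 \left(1 + 4\right)}{7} \cdot 1231 = \frac{33}{7} \cdot 5 \cdot 1231 = \frac{165}{7} \cdot 1231 = \frac{203115}{7}$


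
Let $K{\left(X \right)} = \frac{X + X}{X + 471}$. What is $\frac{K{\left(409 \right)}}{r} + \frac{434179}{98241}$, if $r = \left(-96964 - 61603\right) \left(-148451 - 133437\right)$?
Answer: $\frac{776279653497204139}{175647577240861440} \approx 4.4195$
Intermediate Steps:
$K{\left(X \right)} = \frac{2 X}{471 + X}$
$r = 44698134496$ ($r = \left(-96964 - 61603\right) \left(-281888\right) = \left(-158567\right) \left(-281888\right) = 44698134496$)
$\frac{K{\left(409 \right)}}{r} + \frac{434179}{98241} = \frac{2 \cdot 409 \frac{1}{471 + 409}}{44698134496} + \frac{434179}{98241} = 2 \cdot 409 \cdot \frac{1}{880} \cdot \frac{1}{44698134496} + 434179 \cdot \frac{1}{98241} = 2 \cdot 409 \cdot \frac{1}{880} \cdot \frac{1}{44698134496} + \frac{434179}{98241} = \frac{409}{440} \cdot \frac{1}{44698134496} + \frac{434179}{98241} = \frac{409}{19667179178240} + \frac{434179}{98241} = \frac{776279653497204139}{175647577240861440}$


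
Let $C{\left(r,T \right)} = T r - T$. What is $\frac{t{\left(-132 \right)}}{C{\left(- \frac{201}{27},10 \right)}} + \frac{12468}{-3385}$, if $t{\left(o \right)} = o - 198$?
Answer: $\frac{57777}{257260} \approx 0.22459$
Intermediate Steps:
$t{\left(o \right)} = -198 + o$
$C{\left(r,T \right)} = - T + T r$
$\frac{t{\left(-132 \right)}}{C{\left(- \frac{201}{27},10 \right)}} + \frac{12468}{-3385} = \frac{-198 - 132}{10 \left(-1 - \frac{201}{27}\right)} + \frac{12468}{-3385} = - \frac{330}{10 \left(-1 - \frac{67}{9}\right)} + 12468 \left(- \frac{1}{3385}\right) = - \frac{330}{10 \left(-1 - \frac{67}{9}\right)} - \frac{12468}{3385} = - \frac{330}{10 \left(- \frac{76}{9}\right)} - \frac{12468}{3385} = - \frac{330}{- \frac{760}{9}} - \frac{12468}{3385} = \left(-330\right) \left(- \frac{9}{760}\right) - \frac{12468}{3385} = \frac{297}{76} - \frac{12468}{3385} = \frac{57777}{257260}$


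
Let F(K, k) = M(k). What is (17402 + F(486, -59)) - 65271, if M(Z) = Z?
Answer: -47928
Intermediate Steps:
F(K, k) = k
(17402 + F(486, -59)) - 65271 = (17402 - 59) - 65271 = 17343 - 65271 = -47928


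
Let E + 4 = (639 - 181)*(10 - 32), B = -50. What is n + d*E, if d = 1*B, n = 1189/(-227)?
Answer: 114406811/227 ≈ 5.0400e+5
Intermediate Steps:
n = -1189/227 (n = 1189*(-1/227) = -1189/227 ≈ -5.2379)
E = -10080 (E = -4 + (639 - 181)*(10 - 32) = -4 + 458*(-22) = -4 - 10076 = -10080)
d = -50 (d = 1*(-50) = -50)
n + d*E = -1189/227 - 50*(-10080) = -1189/227 + 504000 = 114406811/227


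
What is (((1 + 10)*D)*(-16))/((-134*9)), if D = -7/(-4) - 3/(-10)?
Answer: 902/3015 ≈ 0.29917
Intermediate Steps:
D = 41/20 (D = -7*(-¼) - 3*(-⅒) = 7/4 + 3/10 = 41/20 ≈ 2.0500)
(((1 + 10)*D)*(-16))/((-134*9)) = (((1 + 10)*(41/20))*(-16))/((-134*9)) = ((11*(41/20))*(-16))/(-1206) = ((451/20)*(-16))*(-1/1206) = -1804/5*(-1/1206) = 902/3015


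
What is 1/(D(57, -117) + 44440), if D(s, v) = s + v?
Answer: 1/44380 ≈ 2.2533e-5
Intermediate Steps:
1/(D(57, -117) + 44440) = 1/((57 - 117) + 44440) = 1/(-60 + 44440) = 1/44380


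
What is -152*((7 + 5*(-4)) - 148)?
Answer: 24472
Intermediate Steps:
-152*((7 + 5*(-4)) - 148) = -152*((7 - 20) - 148) = -152*(-13 - 148) = -152*(-161) = 24472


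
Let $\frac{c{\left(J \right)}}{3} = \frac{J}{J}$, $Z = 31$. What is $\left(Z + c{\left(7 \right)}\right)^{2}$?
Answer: $1156$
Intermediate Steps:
$c{\left(J \right)} = 3$ ($c{\left(J \right)} = 3 \frac{J}{J} = 3 \cdot 1 = 3$)
$\left(Z + c{\left(7 \right)}\right)^{2} = \left(31 + 3\right)^{2} = 34^{2} = 1156$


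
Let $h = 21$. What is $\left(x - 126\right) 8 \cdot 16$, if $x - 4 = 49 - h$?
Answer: $-12032$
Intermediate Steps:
$x = 32$ ($x = 4 + \left(49 - 21\right) = 4 + 28 = 32$)
$\left(x - 126\right) 8 \cdot 16 = \left(32 - 126\right) 8 \cdot 16 = \left(-94\right) 128 = -12032$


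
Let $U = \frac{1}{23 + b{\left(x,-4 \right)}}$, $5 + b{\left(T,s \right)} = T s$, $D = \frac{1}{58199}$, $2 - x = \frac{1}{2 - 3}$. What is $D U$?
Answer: $\frac{1}{349194} \approx 2.8637 \cdot 10^{-6}$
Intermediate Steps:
$x = 3$ ($x = 2 - \frac{1}{2 - 3} = 2 - \frac{1}{-1} = 2 - -1 = 2 + 1 = 3$)
$D = \frac{1}{58199} \approx 1.7182 \cdot 10^{-5}$
$b{\left(T,s \right)} = -5 + T s$
$U = \frac{1}{6}$ ($U = \frac{1}{23 + \left(-5 + 3 \left(-4\right)\right)} = \frac{1}{23 - 17} = \frac{1}{6} \approx 0.16667$)
$D U = \frac{1}{58199} \cdot \frac{1}{6} = \frac{1}{349194}$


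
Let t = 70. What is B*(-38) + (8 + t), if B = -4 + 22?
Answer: -606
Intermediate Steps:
B = 18
B*(-38) + (8 + t) = 18*(-38) + (8 + 70) = -684 + 78 = -606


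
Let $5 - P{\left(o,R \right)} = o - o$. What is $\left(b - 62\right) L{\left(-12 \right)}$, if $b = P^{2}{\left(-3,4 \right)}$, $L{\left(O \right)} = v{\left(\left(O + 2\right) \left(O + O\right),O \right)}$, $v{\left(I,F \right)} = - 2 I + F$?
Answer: $18204$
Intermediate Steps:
$P{\left(o,R \right)} = 5$ ($P{\left(o,R \right)} = 5 - \left(o - o\right) = 5 - 0 = 5 + 0 = 5$)
$v{\left(I,F \right)} = F - 2 I$
$L{\left(O \right)} = O - 4 O \left(2 + O\right)$ ($L{\left(O \right)} = O - 2 \left(O + 2\right) \left(O + O\right) = O - 2 \left(2 + O\right) 2 O = O - 2 \cdot 2 O \left(2 + O\right) = O - 4 O \left(2 + O\right)$)
$b = 25$ ($b = 5^{2} = 25$)
$\left(b - 62\right) L{\left(-12 \right)} = \left(25 - 62\right) \left(- 12 \left(-7 - -48\right)\right) = - 37 \left(- 12 \left(-7 + 48\right)\right) = - 37 \left(\left(-12\right) 41\right) = \left(-37\right) \left(-492\right) = 18204$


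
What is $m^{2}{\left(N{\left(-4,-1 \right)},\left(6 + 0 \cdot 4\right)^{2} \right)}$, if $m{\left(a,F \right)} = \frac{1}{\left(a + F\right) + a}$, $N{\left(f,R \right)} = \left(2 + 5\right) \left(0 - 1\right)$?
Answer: $\frac{1}{484} \approx 0.0020661$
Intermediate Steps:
$N{\left(f,R \right)} = -7$ ($N{\left(f,R \right)} = 7 \left(-1\right) = -7$)
$m{\left(a,F \right)} = \frac{1}{F + 2 a}$ ($m{\left(a,F \right)} = \frac{1}{\left(F + a\right) + a} = \frac{1}{F + 2 a}$)
$m^{2}{\left(N{\left(-4,-1 \right)},\left(6 + 0 \cdot 4\right)^{2} \right)} = \left(\frac{1}{\left(6 + 0 \cdot 4\right)^{2} + 2 \left(-7\right)}\right)^{2} = \left(\frac{1}{\left(6 + 0\right)^{2} - 14}\right)^{2} = \left(\frac{1}{6^{2} - 14}\right)^{2} = \left(\frac{1}{36 - 14}\right)^{2} = \left(\frac{1}{22}\right)^{2} = \frac{1}{484}$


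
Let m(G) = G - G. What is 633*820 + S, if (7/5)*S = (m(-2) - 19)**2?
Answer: 3635225/7 ≈ 5.1932e+5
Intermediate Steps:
m(G) = 0
S = 1805/7 (S = 5*(0 - 19)**2/7 = (5/7)*(-19)**2 = (5/7)*361 = 1805/7 ≈ 257.86)
633*820 + S = 633*820 + 1805/7 = 519060 + 1805/7 = 3635225/7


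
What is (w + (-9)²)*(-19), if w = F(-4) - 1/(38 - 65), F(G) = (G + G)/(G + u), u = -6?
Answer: -209912/135 ≈ -1554.9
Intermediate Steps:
F(G) = 2*G/(-6 + G) (F(G) = (G + G)/(G - 6) = (2*G)/(-6 + G) = 2*G/(-6 + G))
w = 113/135 (w = 2*(-4)/(-6 - 4) - 1/(38 - 65) = 2*(-4)/(-10) - 1/(-27) = 2*(-4)*(-⅒) - 1*(-1/27) = ⅘ + 1/27 = 113/135 ≈ 0.83704)
(w + (-9)²)*(-19) = (113/135 + (-9)²)*(-19) = (113/135 + 81)*(-19) = (11048/135)*(-19) = -209912/135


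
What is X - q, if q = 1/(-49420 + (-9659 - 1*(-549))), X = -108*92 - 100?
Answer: -587407079/58530 ≈ -10036.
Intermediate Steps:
X = -10036 (X = -9936 - 100 = -10036)
q = -1/58530 (q = 1/(-49420 + (-9659 + 549)) = 1/(-49420 - 9110) = 1/(-58530) = -1/58530 ≈ -1.7085e-5)
X - q = -10036 - 1*(-1/58530) = -10036 + 1/58530 = -587407079/58530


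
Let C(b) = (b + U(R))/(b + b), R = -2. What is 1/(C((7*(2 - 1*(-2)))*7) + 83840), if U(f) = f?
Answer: 196/16432737 ≈ 1.1927e-5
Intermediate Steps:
C(b) = (-2 + b)/(2*b) (C(b) = (b - 2)/(b + b) = (-2 + b)/((2*b)) = (-2 + b)*(1/(2*b)) = (-2 + b)/(2*b))
1/(C((7*(2 - 1*(-2)))*7) + 83840) = 1/((-2 + (7*(2 - 1*(-2)))*7)/(2*(((7*(2 - 1*(-2)))*7))) + 83840) = 1/((-2 + (7*(2 + 2))*7)/(2*(((7*(2 + 2))*7))) + 83840) = 1/((-2 + (7*4)*7)/(2*(((7*4)*7))) + 83840) = 1/((-2 + 28*7)/(2*((28*7))) + 83840) = 1/((1/2)*(-2 + 196)/196 + 83840) = 1/((1/2)*(1/196)*194 + 83840) = 1/(97/196 + 83840) = 1/(16432737/196) = 196/16432737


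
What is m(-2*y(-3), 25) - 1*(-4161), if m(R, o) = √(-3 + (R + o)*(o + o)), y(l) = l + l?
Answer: 4161 + √1847 ≈ 4204.0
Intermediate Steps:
y(l) = 2*l
m(R, o) = √(-3 + 2*o*(R + o)) (m(R, o) = √(-3 + (R + o)*(2*o)) = √(-3 + 2*o*(R + o)))
m(-2*y(-3), 25) - 1*(-4161) = √(-3 + 2*25² + 2*(-4*(-3))*25) - 1*(-4161) = √(-3 + 2*625 + 2*(-2*(-6))*25) + 4161 = √(-3 + 1250 + 2*12*25) + 4161 = √(-3 + 1250 + 600) + 4161 = √1847 + 4161 = 4161 + √1847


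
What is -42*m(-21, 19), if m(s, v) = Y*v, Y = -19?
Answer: 15162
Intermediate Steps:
m(s, v) = -19*v
-42*m(-21, 19) = -(-798)*19 = -42*(-361) = 15162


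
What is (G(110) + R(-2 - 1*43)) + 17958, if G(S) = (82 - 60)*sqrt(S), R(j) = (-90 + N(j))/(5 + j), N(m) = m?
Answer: 143691/8 + 22*sqrt(110) ≈ 18192.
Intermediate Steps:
R(j) = (-90 + j)/(5 + j)
G(S) = 22*sqrt(S)
(G(110) + R(-2 - 1*43)) + 17958 = (22*sqrt(110) + (-90 + (-2 - 1*43))/(5 + (-2 - 1*43))) + 17958 = (22*sqrt(110) + (-90 + (-2 - 43))/(5 + (-2 - 43))) + 17958 = (22*sqrt(110) + (-90 - 45)/(5 - 45)) + 17958 = (22*sqrt(110) - 135/(-40)) + 17958 = (22*sqrt(110) - 1/40*(-135)) + 17958 = (22*sqrt(110) + 27/8) + 17958 = (27/8 + 22*sqrt(110)) + 17958 = 143691/8 + 22*sqrt(110)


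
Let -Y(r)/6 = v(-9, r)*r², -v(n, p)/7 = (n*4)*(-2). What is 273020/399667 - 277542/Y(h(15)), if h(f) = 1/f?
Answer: -462169621355/22381352 ≈ -20650.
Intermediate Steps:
h(f) = 1/f
v(n, p) = 56*n (v(n, p) = -7*n*4*(-2) = -7*4*n*(-2) = -(-56)*n = 56*n)
Y(r) = 3024*r² (Y(r) = -6*56*(-9)*r² = -(-3024)*r² = 3024*r²)
273020/399667 - 277542/Y(h(15)) = 273020/399667 - 277542/(3024*(1/15)²) = 273020*(1/399667) - 277542/(3024*(1/15)²) = 273020/399667 - 277542/(3024*(1/225)) = 273020/399667 - 277542/336/25 = 273020/399667 - 277542*25/336 = 273020/399667 - 1156425/56 = -462169621355/22381352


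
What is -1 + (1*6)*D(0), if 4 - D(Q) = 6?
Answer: -13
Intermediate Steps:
D(Q) = -2 (D(Q) = 4 - 1*6 = 4 - 6 = -2)
-1 + (1*6)*D(0) = -1 + (1*6)*(-2) = -1 + 6*(-2) = -1 - 12 = -13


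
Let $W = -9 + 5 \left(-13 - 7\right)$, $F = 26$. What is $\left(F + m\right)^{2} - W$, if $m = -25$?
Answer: $110$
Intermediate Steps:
$W = -109$ ($W = -9 + 5 \left(-20\right) = -9 - 100 = -109$)
$\left(F + m\right)^{2} - W = \left(26 - 25\right)^{2} - -109 = 1^{2} + 109 = 1 + 109 = 110$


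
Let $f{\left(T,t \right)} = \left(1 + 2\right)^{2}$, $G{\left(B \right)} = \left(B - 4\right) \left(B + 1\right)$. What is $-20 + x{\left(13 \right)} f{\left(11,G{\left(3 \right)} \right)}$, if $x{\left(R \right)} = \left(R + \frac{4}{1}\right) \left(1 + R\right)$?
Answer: $2122$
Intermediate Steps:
$x{\left(R \right)} = \left(1 + R\right) \left(4 + R\right)$ ($x{\left(R \right)} = \left(R + 4 \cdot 1\right) \left(1 + R\right) = \left(R + 4\right) \left(1 + R\right) = \left(4 + R\right) \left(1 + R\right) = \left(1 + R\right) \left(4 + R\right)$)
$G{\left(B \right)} = \left(1 + B\right) \left(-4 + B\right)$ ($G{\left(B \right)} = \left(-4 + B\right) \left(1 + B\right) = \left(1 + B\right) \left(-4 + B\right)$)
$f{\left(T,t \right)} = 9$ ($f{\left(T,t \right)} = 3^{2} = 9$)
$-20 + x{\left(13 \right)} f{\left(11,G{\left(3 \right)} \right)} = -20 + \left(4 + 13^{2} + 5 \cdot 13\right) 9 = -20 + \left(4 + 169 + 65\right) 9 = -20 + 238 \cdot 9 = -20 + 2142 = 2122$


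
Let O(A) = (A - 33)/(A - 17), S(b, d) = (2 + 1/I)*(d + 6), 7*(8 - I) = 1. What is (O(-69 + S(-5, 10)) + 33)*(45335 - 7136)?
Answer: 1872744174/1429 ≈ 1.3105e+6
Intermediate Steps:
I = 55/7 (I = 8 - ⅐*1 = 8 - ⅐ = 55/7 ≈ 7.8571)
S(b, d) = 702/55 + 117*d/55 (S(b, d) = (2 + 1/(55/7))*(d + 6) = (2 + 7/55)*(6 + d) = 117*(6 + d)/55 = 702/55 + 117*d/55)
O(A) = (-33 + A)/(-17 + A)
(O(-69 + S(-5, 10)) + 33)*(45335 - 7136) = ((-33 + (-69 + (702/55 + (117/55)*10)))/(-17 + (-69 + (702/55 + (117/55)*10))) + 33)*(45335 - 7136) = ((-33 + (-69 + (702/55 + 234/11)))/(-17 + (-69 + (702/55 + 234/11))) + 33)*38199 = ((-33 + (-69 + 1872/55))/(-17 + (-69 + 1872/55)) + 33)*38199 = ((-33 - 1923/55)/(-17 - 1923/55) + 33)*38199 = (-3738/55/(-2858/55) + 33)*38199 = (-55/2858*(-3738/55) + 33)*38199 = (1869/1429 + 33)*38199 = (49026/1429)*38199 = 1872744174/1429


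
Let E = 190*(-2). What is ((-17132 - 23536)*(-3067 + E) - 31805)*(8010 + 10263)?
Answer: 2560975403943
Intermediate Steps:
E = -380
((-17132 - 23536)*(-3067 + E) - 31805)*(8010 + 10263) = ((-17132 - 23536)*(-3067 - 380) - 31805)*(8010 + 10263) = (-40668*(-3447) - 31805)*18273 = (140182596 - 31805)*18273 = 140150791*18273 = 2560975403943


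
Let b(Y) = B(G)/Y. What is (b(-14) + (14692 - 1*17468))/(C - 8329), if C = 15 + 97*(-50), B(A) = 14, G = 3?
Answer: 2777/13164 ≈ 0.21095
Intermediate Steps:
b(Y) = 14/Y
C = -4835 (C = 15 - 4850 = -4835)
(b(-14) + (14692 - 1*17468))/(C - 8329) = (14/(-14) + (14692 - 1*17468))/(-4835 - 8329) = (14*(-1/14) + (14692 - 17468))/(-13164) = (-1 - 2776)*(-1/13164) = -2777*(-1/13164) = 2777/13164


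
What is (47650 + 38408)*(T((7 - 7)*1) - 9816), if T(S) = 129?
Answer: -833643846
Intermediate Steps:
(47650 + 38408)*(T((7 - 7)*1) - 9816) = (47650 + 38408)*(129 - 9816) = 86058*(-9687) = -833643846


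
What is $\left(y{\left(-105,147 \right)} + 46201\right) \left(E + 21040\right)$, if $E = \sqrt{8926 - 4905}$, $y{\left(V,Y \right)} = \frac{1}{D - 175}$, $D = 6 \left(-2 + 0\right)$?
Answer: $\frac{181776889440}{187} + \frac{8639586 \sqrt{4021}}{187} \approx 9.75 \cdot 10^{8}$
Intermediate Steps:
$D = -12$ ($D = 6 \left(-2\right) = -12$)
$y{\left(V,Y \right)} = - \frac{1}{187}$ ($y{\left(V,Y \right)} = \frac{1}{-12 - 175} = \frac{1}{-187} = - \frac{1}{187}$)
$E = \sqrt{4021} \approx 63.411$
$\left(y{\left(-105,147 \right)} + 46201\right) \left(E + 21040\right) = \left(- \frac{1}{187} + 46201\right) \left(\sqrt{4021} + 21040\right) = \frac{8639586 \left(21040 + \sqrt{4021}\right)}{187} = \frac{181776889440}{187} + \frac{8639586 \sqrt{4021}}{187}$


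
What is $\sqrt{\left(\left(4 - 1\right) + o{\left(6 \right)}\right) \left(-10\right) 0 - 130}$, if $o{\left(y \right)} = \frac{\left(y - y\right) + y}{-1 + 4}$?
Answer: $i \sqrt{130} \approx 11.402 i$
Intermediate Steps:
$o{\left(y \right)} = \frac{y}{3}$ ($o{\left(y \right)} = \frac{0 + y}{3} = y \frac{1}{3} = \frac{y}{3}$)
$\sqrt{\left(\left(4 - 1\right) + o{\left(6 \right)}\right) \left(-10\right) 0 - 130} = \sqrt{\left(\left(4 - 1\right) + \frac{1}{3} \cdot 6\right) \left(-10\right) 0 - 130} = \sqrt{\left(3 + 2\right) \left(-10\right) 0 - 130} = \sqrt{5 \left(-10\right) 0 - 130} = \sqrt{\left(-50\right) 0 - 130} = \sqrt{0 - 130} = \sqrt{-130} = i \sqrt{130}$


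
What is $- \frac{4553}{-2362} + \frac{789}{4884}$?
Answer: $\frac{4016745}{1922668} \approx 2.0892$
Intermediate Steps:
$- \frac{4553}{-2362} + \frac{789}{4884} = \left(-4553\right) \left(- \frac{1}{2362}\right) + 789 \cdot \frac{1}{4884} = \frac{4553}{2362} + \frac{263}{1628} = \frac{4016745}{1922668}$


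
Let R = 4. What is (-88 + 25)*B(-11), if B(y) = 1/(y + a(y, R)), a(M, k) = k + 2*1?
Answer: 63/5 ≈ 12.600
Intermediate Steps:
a(M, k) = 2 + k (a(M, k) = k + 2 = 2 + k)
B(y) = 1/(6 + y) (B(y) = 1/(y + (2 + 4)) = 1/(y + 6) = 1/(6 + y))
(-88 + 25)*B(-11) = (-88 + 25)/(6 - 11) = -63/(-5) = -63*(-⅕) = 63/5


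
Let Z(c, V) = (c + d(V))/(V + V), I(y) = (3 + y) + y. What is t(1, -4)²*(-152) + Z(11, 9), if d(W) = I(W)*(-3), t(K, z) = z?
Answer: -21914/9 ≈ -2434.9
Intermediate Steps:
I(y) = 3 + 2*y
d(W) = -9 - 6*W (d(W) = (3 + 2*W)*(-3) = -9 - 6*W)
Z(c, V) = (-9 + c - 6*V)/(2*V) (Z(c, V) = (c + (-9 - 6*V))/(V + V) = (-9 + c - 6*V)/((2*V)) = (-9 + c - 6*V)*(1/(2*V)) = (-9 + c - 6*V)/(2*V))
t(1, -4)²*(-152) + Z(11, 9) = (-4)²*(-152) + (½)*(-9 + 11 - 6*9)/9 = 16*(-152) + (½)*(⅑)*(-9 + 11 - 54) = -2432 + (½)*(⅑)*(-52) = -2432 - 26/9 = -21914/9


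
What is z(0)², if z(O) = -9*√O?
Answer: 0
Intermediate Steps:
z(0)² = (-9*√0)² = (-9*0)² = 0² = 0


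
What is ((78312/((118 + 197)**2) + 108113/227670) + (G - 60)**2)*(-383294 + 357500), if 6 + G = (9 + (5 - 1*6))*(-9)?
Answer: -13700852511747341/27889575 ≈ -4.9125e+8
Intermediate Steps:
G = -78 (G = -6 + (9 + (5 - 1*6))*(-9) = -6 + (9 + (5 - 6))*(-9) = -6 + (9 - 1)*(-9) = -6 + 8*(-9) = -6 - 72 = -78)
((78312/((118 + 197)**2) + 108113/227670) + (G - 60)**2)*(-383294 + 357500) = ((78312/((118 + 197)**2) + 108113/227670) + (-78 - 60)**2)*(-383294 + 357500) = ((78312/(315**2) + 108113*(1/227670)) + (-138)**2)*(-25794) = ((78312/99225 + 108113/227670) + 19044)*(-25794) = ((78312*(1/99225) + 108113/227670) + 19044)*(-25794) = ((26104/33075 + 108113/227670) + 19044)*(-25794) = (634595677/502012350 + 19044)*(-25794) = (9560957789077/502012350)*(-25794) = -13700852511747341/27889575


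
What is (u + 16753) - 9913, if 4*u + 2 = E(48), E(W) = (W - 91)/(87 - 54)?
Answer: 902771/132 ≈ 6839.2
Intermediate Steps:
E(W) = -91/33 + W/33 (E(W) = (-91 + W)/33 = (-91 + W)*(1/33) = -91/33 + W/33)
u = -109/132 (u = -1/2 + (-91/33 + (1/33)*48)/4 = -1/2 + (-91/33 + 16/11)/4 = -1/2 + (1/4)*(-43/33) = -1/2 - 43/132 = -109/132 ≈ -0.82576)
(u + 16753) - 9913 = (-109/132 + 16753) - 9913 = 2211287/132 - 9913 = 902771/132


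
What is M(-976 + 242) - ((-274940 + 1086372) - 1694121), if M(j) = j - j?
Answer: 882689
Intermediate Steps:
M(j) = 0
M(-976 + 242) - ((-274940 + 1086372) - 1694121) = 0 - ((-274940 + 1086372) - 1694121) = 0 - (811432 - 1694121) = 0 - 1*(-882689) = 0 + 882689 = 882689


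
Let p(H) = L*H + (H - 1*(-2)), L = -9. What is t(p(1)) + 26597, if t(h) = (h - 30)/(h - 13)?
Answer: 505379/19 ≈ 26599.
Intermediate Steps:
p(H) = 2 - 8*H (p(H) = -9*H + (H - 1*(-2)) = -9*H + (H + 2) = -9*H + (2 + H) = 2 - 8*H)
t(h) = (-30 + h)/(-13 + h)
t(p(1)) + 26597 = (-30 + (2 - 8*1))/(-13 + (2 - 8*1)) + 26597 = (-30 + (2 - 8))/(-13 + (2 - 8)) + 26597 = (-30 - 6)/(-13 - 6) + 26597 = -36/(-19) + 26597 = -1/19*(-36) + 26597 = 36/19 + 26597 = 505379/19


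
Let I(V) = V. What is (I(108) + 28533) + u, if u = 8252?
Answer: 36893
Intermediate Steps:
(I(108) + 28533) + u = (108 + 28533) + 8252 = 28641 + 8252 = 36893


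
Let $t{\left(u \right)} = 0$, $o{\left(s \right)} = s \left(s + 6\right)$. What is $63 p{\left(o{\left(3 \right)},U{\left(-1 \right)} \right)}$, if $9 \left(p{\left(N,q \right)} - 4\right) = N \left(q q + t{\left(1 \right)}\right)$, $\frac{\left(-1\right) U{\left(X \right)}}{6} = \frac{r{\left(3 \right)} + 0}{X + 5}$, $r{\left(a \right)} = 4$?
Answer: $7056$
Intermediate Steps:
$o{\left(s \right)} = s \left(6 + s\right)$
$U{\left(X \right)} = - \frac{24}{5 + X}$ ($U{\left(X \right)} = - 6 \frac{4 + 0}{X + 5} = - 6 \frac{4}{5 + X} = - \frac{24}{5 + X}$)
$p{\left(N,q \right)} = 4 + \frac{N q^{2}}{9}$ ($p{\left(N,q \right)} = 4 + \frac{N \left(q q + 0\right)}{9} = 4 + \frac{N \left(q^{2} + 0\right)}{9} = 4 + \frac{N q^{2}}{9}$)
$63 p{\left(o{\left(3 \right)},U{\left(-1 \right)} \right)} = 63 \left(4 + \frac{3 \left(6 + 3\right) \left(- \frac{24}{5 - 1}\right)^{2}}{9}\right) = 63 \left(4 + \frac{3 \cdot 9 \left(- \frac{24}{4}\right)^{2}}{9}\right) = 63 \left(4 + \frac{1}{9} \cdot 27 \left(\left(-24\right) \frac{1}{4}\right)^{2}\right) = 63 \left(4 + \frac{1}{9} \cdot 27 \left(-6\right)^{2}\right) = 63 \left(4 + \frac{1}{9} \cdot 27 \cdot 36\right) = 63 \left(4 + 108\right) = 63 \cdot 112 = 7056$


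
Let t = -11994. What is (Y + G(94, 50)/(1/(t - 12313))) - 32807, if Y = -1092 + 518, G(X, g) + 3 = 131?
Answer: -3144677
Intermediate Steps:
G(X, g) = 128 (G(X, g) = -3 + 131 = 128)
Y = -574
(Y + G(94, 50)/(1/(t - 12313))) - 32807 = (-574 + 128/(1/(-11994 - 12313))) - 32807 = (-574 + 128/(1/(-24307))) - 32807 = (-574 + 128/(-1/24307)) - 32807 = (-574 + 128*(-24307)) - 32807 = (-574 - 3111296) - 32807 = -3111870 - 32807 = -3144677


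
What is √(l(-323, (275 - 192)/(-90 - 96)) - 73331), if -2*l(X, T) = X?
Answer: I*√292678/2 ≈ 270.5*I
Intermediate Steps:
l(X, T) = -X/2
√(l(-323, (275 - 192)/(-90 - 96)) - 73331) = √(-½*(-323) - 73331) = √(323/2 - 73331) = √(-146339/2) = I*√292678/2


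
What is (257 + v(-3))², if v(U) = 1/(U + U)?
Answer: 2374681/36 ≈ 65963.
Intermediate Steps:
v(U) = 1/(2*U)
(257 + v(-3))² = (257 + (½)/(-3))² = (257 + (½)*(-⅓))² = (257 - ⅙)² = (1541/6)² = 2374681/36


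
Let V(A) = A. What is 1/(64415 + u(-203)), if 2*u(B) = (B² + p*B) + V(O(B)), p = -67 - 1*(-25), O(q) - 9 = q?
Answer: 2/178371 ≈ 1.1213e-5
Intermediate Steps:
O(q) = 9 + q
p = -42 (p = -67 + 25 = -42)
u(B) = 9/2 + B²/2 - 41*B/2 (u(B) = ((B² - 42*B) + (9 + B))/2 = (9 + B² - 41*B)/2 = 9/2 + B²/2 - 41*B/2)
1/(64415 + u(-203)) = 1/(64415 + (9/2 + (½)*(-203)² - 41/2*(-203))) = 1/(64415 + (9/2 + (½)*41209 + 8323/2)) = 1/(64415 + (9/2 + 41209/2 + 8323/2)) = 1/(64415 + 49541/2) = 1/(178371/2) = 2/178371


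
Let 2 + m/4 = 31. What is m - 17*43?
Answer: -615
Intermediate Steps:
m = 116 (m = -8 + 4*31 = -8 + 124 = 116)
m - 17*43 = 116 - 17*43 = 116 - 731 = -615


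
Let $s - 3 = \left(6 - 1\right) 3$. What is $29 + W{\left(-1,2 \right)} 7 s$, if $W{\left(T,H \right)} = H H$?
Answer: $533$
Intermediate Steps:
$s = 18$ ($s = 3 + \left(6 - 1\right) 3 = 3 + 5 \cdot 3 = 3 + 15 = 18$)
$W{\left(T,H \right)} = H^{2}$
$29 + W{\left(-1,2 \right)} 7 s = 29 + 2^{2} \cdot 7 \cdot 18 = 29 + 4 \cdot 126 = 29 + 504 = 533$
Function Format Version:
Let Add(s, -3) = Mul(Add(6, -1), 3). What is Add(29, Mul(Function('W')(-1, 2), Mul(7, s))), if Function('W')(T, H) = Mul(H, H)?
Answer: 533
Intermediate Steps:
s = 18 (s = Add(3, Mul(Add(6, -1), 3)) = Add(3, Mul(5, 3)) = Add(3, 15) = 18)
Function('W')(T, H) = Pow(H, 2)
Add(29, Mul(Function('W')(-1, 2), Mul(7, s))) = Add(29, Mul(Pow(2, 2), Mul(7, 18))) = Add(29, Mul(4, 126)) = Add(29, 504) = 533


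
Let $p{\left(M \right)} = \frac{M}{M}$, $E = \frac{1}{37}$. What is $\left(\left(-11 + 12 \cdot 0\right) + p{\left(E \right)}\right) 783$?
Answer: $-7830$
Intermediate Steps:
$E = \frac{1}{37} \approx 0.027027$
$p{\left(M \right)} = 1$
$\left(\left(-11 + 12 \cdot 0\right) + p{\left(E \right)}\right) 783 = \left(\left(-11 + 12 \cdot 0\right) + 1\right) 783 = \left(\left(-11 + 0\right) + 1\right) 783 = \left(-11 + 1\right) 783 = \left(-10\right) 783 = -7830$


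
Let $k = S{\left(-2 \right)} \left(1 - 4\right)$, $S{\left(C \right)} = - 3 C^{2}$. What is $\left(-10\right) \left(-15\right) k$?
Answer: $5400$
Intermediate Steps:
$k = 36$ ($k = - 3 \left(-2\right)^{2} \left(1 - 4\right) = \left(-3\right) 4 \left(-3\right) = \left(-12\right) \left(-3\right) = 36$)
$\left(-10\right) \left(-15\right) k = \left(-10\right) \left(-15\right) 36 = 150 \cdot 36 = 5400$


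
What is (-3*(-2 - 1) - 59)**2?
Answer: 2500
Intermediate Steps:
(-3*(-2 - 1) - 59)**2 = (-3*(-3) - 59)**2 = (9 - 59)**2 = (-50)**2 = 2500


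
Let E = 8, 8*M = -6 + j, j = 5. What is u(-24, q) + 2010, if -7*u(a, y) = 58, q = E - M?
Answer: 14012/7 ≈ 2001.7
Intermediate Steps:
M = -1/8 (M = (-6 + 5)/8 = (1/8)*(-1) = -1/8 ≈ -0.12500)
q = 65/8 (q = 8 - 1*(-1/8) = 8 + 1/8 = 65/8 ≈ 8.1250)
u(a, y) = -58/7 (u(a, y) = -1/7*58 = -58/7)
u(-24, q) + 2010 = -58/7 + 2010 = 14012/7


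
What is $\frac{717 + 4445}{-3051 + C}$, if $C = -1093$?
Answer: $- \frac{2581}{2072} \approx -1.2457$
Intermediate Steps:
$\frac{717 + 4445}{-3051 + C} = \frac{717 + 4445}{-3051 - 1093} = \frac{5162}{-4144} = 5162 \left(- \frac{1}{4144}\right) = - \frac{2581}{2072}$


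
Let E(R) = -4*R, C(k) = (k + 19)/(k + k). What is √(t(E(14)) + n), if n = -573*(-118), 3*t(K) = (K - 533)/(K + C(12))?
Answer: √116570626822/1313 ≈ 260.03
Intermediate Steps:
C(k) = (19 + k)/(2*k) (C(k) = (19 + k)/((2*k)) = (19 + k)*(1/(2*k)) = (19 + k)/(2*k))
t(K) = (-533 + K)/(3*(31/24 + K)) (t(K) = ((K - 533)/(K + (½)*(19 + 12)/12))/3 = ((-533 + K)/(K + (½)*(1/12)*31))/3 = ((-533 + K)/(K + 31/24))/3 = ((-533 + K)/(31/24 + K))/3 = (-533 + K)/(3*(31/24 + K)))
n = 67614
√(t(E(14)) + n) = √(8*(-533 - 4*14)/(31 + 24*(-4*14)) + 67614) = √(8*(-533 - 56)/(31 + 24*(-56)) + 67614) = √(8*(-589)/(31 - 1344) + 67614) = √(8*(-589)/(-1313) + 67614) = √(8*(-1/1313)*(-589) + 67614) = √(4712/1313 + 67614) = √(88781894/1313) = √116570626822/1313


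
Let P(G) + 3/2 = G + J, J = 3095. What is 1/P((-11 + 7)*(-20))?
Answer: 2/6347 ≈ 0.00031511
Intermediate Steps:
P(G) = 6187/2 + G (P(G) = -3/2 + (G + 3095) = -3/2 + (3095 + G) = 6187/2 + G)
1/P((-11 + 7)*(-20)) = 1/(6187/2 + (-11 + 7)*(-20)) = 1/(6187/2 - 4*(-20)) = 1/(6187/2 + 80) = 1/(6347/2) = 2/6347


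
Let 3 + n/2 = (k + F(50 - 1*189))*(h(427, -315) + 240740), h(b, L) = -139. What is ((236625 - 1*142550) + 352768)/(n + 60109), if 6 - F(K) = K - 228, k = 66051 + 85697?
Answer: 446843/73200989545 ≈ 6.1043e-6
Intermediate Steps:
k = 151748
F(K) = 234 - K (F(K) = 6 - (K - 228) = 6 - (-228 + K) = 6 + (228 - K) = 234 - K)
n = 73200929436 (n = -6 + 2*((151748 + (234 - (50 - 1*189)))*(-139 + 240740)) = -6 + 2*((151748 + (234 - (50 - 189)))*240601) = -6 + 2*((151748 + (234 - 1*(-139)))*240601) = -6 + 2*((151748 + (234 + 139))*240601) = -6 + 2*((151748 + 373)*240601) = -6 + 2*(152121*240601) = -6 + 2*36600464721 = -6 + 73200929442 = 73200929436)
((236625 - 1*142550) + 352768)/(n + 60109) = ((236625 - 1*142550) + 352768)/(73200929436 + 60109) = ((236625 - 142550) + 352768)/73200989545 = (94075 + 352768)*(1/73200989545) = 446843*(1/73200989545) = 446843/73200989545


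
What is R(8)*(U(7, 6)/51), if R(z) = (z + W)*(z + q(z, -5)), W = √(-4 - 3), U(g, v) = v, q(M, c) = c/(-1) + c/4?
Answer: 188/17 + 47*I*√7/34 ≈ 11.059 + 3.6574*I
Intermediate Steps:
q(M, c) = -3*c/4 (q(M, c) = c*(-1) + c*(¼) = -c + c/4 = -3*c/4)
W = I*√7 (W = √(-7) = I*√7 ≈ 2.6458*I)
R(z) = (15/4 + z)*(z + I*√7) (R(z) = (z + I*√7)*(z - ¾*(-5)) = (z + I*√7)*(z + 15/4) = (z + I*√7)*(15/4 + z) = (15/4 + z)*(z + I*√7))
R(8)*(U(7, 6)/51) = (8² + (15/4)*8 + 15*I*√7/4 + I*8*√7)*(6/51) = (64 + 30 + 15*I*√7/4 + 8*I*√7)*(6*(1/51)) = (94 + 47*I*√7/4)*(2/17) = 188/17 + 47*I*√7/34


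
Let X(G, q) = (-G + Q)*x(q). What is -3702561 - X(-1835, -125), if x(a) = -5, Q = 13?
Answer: -3693321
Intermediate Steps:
X(G, q) = -65 + 5*G (X(G, q) = (-G + 13)*(-5) = (13 - G)*(-5) = -65 + 5*G)
-3702561 - X(-1835, -125) = -3702561 - (-65 + 5*(-1835)) = -3702561 - (-65 - 9175) = -3702561 - 1*(-9240) = -3702561 + 9240 = -3693321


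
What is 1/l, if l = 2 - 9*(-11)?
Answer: 1/101 ≈ 0.0099010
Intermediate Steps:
l = 101 (l = 2 + 99 = 101)
1/l = 1/101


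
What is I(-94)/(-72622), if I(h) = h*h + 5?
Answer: -8841/72622 ≈ -0.12174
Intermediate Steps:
I(h) = 5 + h² (I(h) = h² + 5 = 5 + h²)
I(-94)/(-72622) = (5 + (-94)²)/(-72622) = (5 + 8836)*(-1/72622) = 8841*(-1/72622) = -8841/72622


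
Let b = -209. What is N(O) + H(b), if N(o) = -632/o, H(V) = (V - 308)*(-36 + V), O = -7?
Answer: 887287/7 ≈ 1.2676e+5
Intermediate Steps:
H(V) = (-308 + V)*(-36 + V)
N(O) + H(b) = -632/(-7) + (11088 + (-209)² - 344*(-209)) = -632*(-⅐) + (11088 + 43681 + 71896) = 632/7 + 126665 = 887287/7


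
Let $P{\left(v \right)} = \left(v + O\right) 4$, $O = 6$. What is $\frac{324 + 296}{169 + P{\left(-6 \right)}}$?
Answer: $\frac{620}{169} \approx 3.6686$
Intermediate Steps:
$P{\left(v \right)} = 24 + 4 v$ ($P{\left(v \right)} = \left(v + 6\right) 4 = \left(6 + v\right) 4 = 24 + 4 v$)
$\frac{324 + 296}{169 + P{\left(-6 \right)}} = \frac{324 + 296}{169 + \left(24 + 4 \left(-6\right)\right)} = \frac{620}{169 + \left(24 - 24\right)} = \frac{620}{169 + 0} = \frac{620}{169}$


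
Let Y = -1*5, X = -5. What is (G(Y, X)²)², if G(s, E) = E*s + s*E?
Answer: 6250000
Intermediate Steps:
Y = -5
G(s, E) = 2*E*s (G(s, E) = E*s + E*s = 2*E*s)
(G(Y, X)²)² = ((2*(-5)*(-5))²)² = (50²)² = 2500² = 6250000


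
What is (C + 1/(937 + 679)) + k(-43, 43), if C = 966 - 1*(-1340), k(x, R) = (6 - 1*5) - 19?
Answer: 3697409/1616 ≈ 2288.0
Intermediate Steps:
k(x, R) = -18 (k(x, R) = (6 - 5) - 19 = 1 - 19 = -18)
C = 2306 (C = 966 + 1340 = 2306)
(C + 1/(937 + 679)) + k(-43, 43) = (2306 + 1/(937 + 679)) - 18 = (2306 + 1/1616) - 18 = 3726497/1616 - 18 = 3697409/1616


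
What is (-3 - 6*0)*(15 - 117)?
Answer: 306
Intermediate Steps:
(-3 - 6*0)*(15 - 117) = (-3 + 0)*(-102) = -3*(-102) = 306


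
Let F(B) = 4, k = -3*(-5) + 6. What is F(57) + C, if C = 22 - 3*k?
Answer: -37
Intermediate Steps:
k = 21 (k = 15 + 6 = 21)
C = -41 (C = 22 - 3*21 = 22 - 63 = -41)
F(57) + C = 4 - 41 = -37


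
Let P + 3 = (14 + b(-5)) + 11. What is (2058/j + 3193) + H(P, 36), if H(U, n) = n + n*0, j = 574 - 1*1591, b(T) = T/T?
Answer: 1093945/339 ≈ 3227.0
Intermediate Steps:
b(T) = 1
P = 23 (P = -3 + ((14 + 1) + 11) = -3 + (15 + 11) = -3 + 26 = 23)
j = -1017 (j = 574 - 1591 = -1017)
H(U, n) = n (H(U, n) = n + 0 = n)
(2058/j + 3193) + H(P, 36) = (2058/(-1017) + 3193) + 36 = (2058*(-1/1017) + 3193) + 36 = (-686/339 + 3193) + 36 = 1081741/339 + 36 = 1093945/339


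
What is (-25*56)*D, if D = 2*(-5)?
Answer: 14000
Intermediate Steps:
D = -10
(-25*56)*D = -25*56*(-10) = -1400*(-10) = 14000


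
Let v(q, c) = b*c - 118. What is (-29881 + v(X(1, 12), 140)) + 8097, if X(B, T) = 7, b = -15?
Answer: -24002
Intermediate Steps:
v(q, c) = -118 - 15*c (v(q, c) = -15*c - 118 = -118 - 15*c)
(-29881 + v(X(1, 12), 140)) + 8097 = (-29881 + (-118 - 15*140)) + 8097 = (-29881 + (-118 - 2100)) + 8097 = (-29881 - 2218) + 8097 = -32099 + 8097 = -24002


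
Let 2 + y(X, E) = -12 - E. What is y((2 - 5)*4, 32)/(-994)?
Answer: 23/497 ≈ 0.046278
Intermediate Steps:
y(X, E) = -14 - E (y(X, E) = -2 + (-12 - E) = -14 - E)
y((2 - 5)*4, 32)/(-994) = (-14 - 1*32)/(-994) = (-14 - 32)*(-1/994) = -46*(-1/994) = 23/497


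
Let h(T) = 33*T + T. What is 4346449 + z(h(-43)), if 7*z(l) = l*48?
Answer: 30354967/7 ≈ 4.3364e+6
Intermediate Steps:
h(T) = 34*T
z(l) = 48*l/7 (z(l) = (l*48)/7 = (48*l)/7 = 48*l/7)
4346449 + z(h(-43)) = 4346449 + 48*(34*(-43))/7 = 4346449 + (48/7)*(-1462) = 4346449 - 70176/7 = 30354967/7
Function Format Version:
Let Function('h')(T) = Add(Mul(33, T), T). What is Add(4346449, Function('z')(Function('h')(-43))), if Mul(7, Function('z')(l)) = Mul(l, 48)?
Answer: Rational(30354967, 7) ≈ 4.3364e+6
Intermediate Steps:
Function('h')(T) = Mul(34, T)
Function('z')(l) = Mul(Rational(48, 7), l) (Function('z')(l) = Mul(Rational(1, 7), Mul(l, 48)) = Mul(Rational(1, 7), Mul(48, l)) = Mul(Rational(48, 7), l))
Add(4346449, Function('z')(Function('h')(-43))) = Add(4346449, Mul(Rational(48, 7), Mul(34, -43))) = Add(4346449, Mul(Rational(48, 7), -1462)) = Add(4346449, Rational(-70176, 7)) = Rational(30354967, 7)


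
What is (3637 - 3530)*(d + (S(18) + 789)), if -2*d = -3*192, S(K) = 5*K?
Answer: 124869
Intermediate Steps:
d = 288 (d = -(-3)*192/2 = -1/2*(-576) = 288)
(3637 - 3530)*(d + (S(18) + 789)) = (3637 - 3530)*(288 + (5*18 + 789)) = 107*(288 + (90 + 789)) = 107*(288 + 879) = 107*1167 = 124869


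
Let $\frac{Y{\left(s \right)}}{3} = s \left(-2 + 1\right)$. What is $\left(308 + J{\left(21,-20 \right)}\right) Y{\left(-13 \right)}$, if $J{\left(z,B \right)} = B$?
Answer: $11232$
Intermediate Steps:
$Y{\left(s \right)} = - 3 s$ ($Y{\left(s \right)} = 3 s \left(-2 + 1\right) = 3 s \left(-1\right) = 3 \left(- s\right) = - 3 s$)
$\left(308 + J{\left(21,-20 \right)}\right) Y{\left(-13 \right)} = \left(308 - 20\right) \left(\left(-3\right) \left(-13\right)\right) = 288 \cdot 39 = 11232$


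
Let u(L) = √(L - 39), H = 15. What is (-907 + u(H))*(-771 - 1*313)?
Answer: 983188 - 2168*I*√6 ≈ 9.8319e+5 - 5310.5*I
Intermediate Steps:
u(L) = √(-39 + L)
(-907 + u(H))*(-771 - 1*313) = (-907 + √(-39 + 15))*(-771 - 1*313) = (-907 + √(-24))*(-771 - 313) = (-907 + 2*I*√6)*(-1084) = 983188 - 2168*I*√6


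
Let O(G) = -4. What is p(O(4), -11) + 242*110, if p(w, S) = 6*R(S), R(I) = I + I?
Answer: 26488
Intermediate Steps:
R(I) = 2*I
p(w, S) = 12*S (p(w, S) = 6*(2*S) = 12*S)
p(O(4), -11) + 242*110 = 12*(-11) + 242*110 = -132 + 26620 = 26488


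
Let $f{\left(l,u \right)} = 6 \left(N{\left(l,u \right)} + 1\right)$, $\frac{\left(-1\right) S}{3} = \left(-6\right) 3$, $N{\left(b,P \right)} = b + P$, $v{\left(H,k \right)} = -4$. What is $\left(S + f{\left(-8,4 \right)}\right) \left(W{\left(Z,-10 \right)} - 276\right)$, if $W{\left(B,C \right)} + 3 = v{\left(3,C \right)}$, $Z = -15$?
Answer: $-10188$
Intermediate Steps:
$W{\left(B,C \right)} = -7$ ($W{\left(B,C \right)} = -3 - 4 = -7$)
$N{\left(b,P \right)} = P + b$
$S = 54$ ($S = - 3 \left(\left(-6\right) 3\right) = \left(-3\right) \left(-18\right) = 54$)
$f{\left(l,u \right)} = 6 + 6 l + 6 u$ ($f{\left(l,u \right)} = 6 \left(\left(u + l\right) + 1\right) = 6 \left(\left(l + u\right) + 1\right) = 6 \left(1 + l + u\right) = 6 + 6 l + 6 u$)
$\left(S + f{\left(-8,4 \right)}\right) \left(W{\left(Z,-10 \right)} - 276\right) = \left(54 + \left(6 + 6 \left(-8\right) + 6 \cdot 4\right)\right) \left(-7 - 276\right) = \left(54 + \left(6 - 48 + 24\right)\right) \left(-283\right) = \left(54 - 18\right) \left(-283\right) = 36 \left(-283\right) = -10188$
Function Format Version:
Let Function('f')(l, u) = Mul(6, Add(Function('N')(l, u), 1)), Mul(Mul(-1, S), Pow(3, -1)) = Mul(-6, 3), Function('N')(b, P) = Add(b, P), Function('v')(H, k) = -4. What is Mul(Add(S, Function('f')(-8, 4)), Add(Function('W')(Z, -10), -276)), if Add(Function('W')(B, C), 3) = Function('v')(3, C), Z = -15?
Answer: -10188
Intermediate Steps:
Function('W')(B, C) = -7 (Function('W')(B, C) = Add(-3, -4) = -7)
Function('N')(b, P) = Add(P, b)
S = 54 (S = Mul(-3, Mul(-6, 3)) = Mul(-3, -18) = 54)
Function('f')(l, u) = Add(6, Mul(6, l), Mul(6, u)) (Function('f')(l, u) = Mul(6, Add(Add(u, l), 1)) = Mul(6, Add(Add(l, u), 1)) = Mul(6, Add(1, l, u)) = Add(6, Mul(6, l), Mul(6, u)))
Mul(Add(S, Function('f')(-8, 4)), Add(Function('W')(Z, -10), -276)) = Mul(Add(54, Add(6, Mul(6, -8), Mul(6, 4))), Add(-7, -276)) = Mul(Add(54, Add(6, -48, 24)), -283) = Mul(Add(54, -18), -283) = Mul(36, -283) = -10188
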